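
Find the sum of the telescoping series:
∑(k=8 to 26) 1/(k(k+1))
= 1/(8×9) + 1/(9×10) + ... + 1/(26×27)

Partial fractions: 1/(k(k+1)) = 1/k - 1/(k+1)
The series telescopes:
= (1/8 - 1/9) + (1/9 - 1/10) + ... + (1/26 - 1/27)
= 1/8 - 1/27
= 19/216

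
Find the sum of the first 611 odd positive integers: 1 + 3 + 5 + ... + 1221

Sum of first n odd numbers = n²
= 611²
= 373321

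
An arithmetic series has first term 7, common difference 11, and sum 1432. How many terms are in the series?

Using S = n/2 × [2a + (n-1)d]
1432 = n/2 × [2(7) + (n-1)(11)]
1432 = n/2 × [14 + 11n - 11]
2864 = n × [3 + 11n]
11n² + (3)n - 2864 = 0
Discriminant: Δ = (3)² - 4(11)(-2864) = 9 + 126016 = 126025
√Δ = 355
n = [-(3) + √Δ] / (2·11) = (-3 + 355) / 22 = 352 / 22 = 16
(The negative root is discarded since n must be a positive integer.)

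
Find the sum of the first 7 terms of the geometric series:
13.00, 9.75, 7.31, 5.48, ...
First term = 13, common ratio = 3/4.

Sₙ = a(1 - rⁿ) / (1 - r)
S_7 = 13(1 - (3/4)^7) / (1 - (3/4))
S_7 = 13(1 - (2187/16384)) / (1/4)
S_7 = 184561/4096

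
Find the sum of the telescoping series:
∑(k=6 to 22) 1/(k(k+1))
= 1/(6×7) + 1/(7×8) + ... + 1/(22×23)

Partial fractions: 1/(k(k+1)) = 1/k - 1/(k+1)
The series telescopes:
= (1/6 - 1/7) + (1/7 - 1/8) + ... + (1/22 - 1/23)
= 1/6 - 1/23
= 17/138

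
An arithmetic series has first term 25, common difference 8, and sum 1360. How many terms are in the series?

Using S = n/2 × [2a + (n-1)d]
1360 = n/2 × [2(25) + (n-1)(8)]
1360 = n/2 × [50 + 8n - 8]
2720 = n × [42 + 8n]
8n² + (42)n - 2720 = 0
Discriminant: Δ = (42)² - 4(8)(-2720) = 1764 + 87040 = 88804
√Δ = 298
n = [-(42) + √Δ] / (2·8) = (-42 + 298) / 16 = 256 / 16 = 16
(The negative root is discarded since n must be a positive integer.)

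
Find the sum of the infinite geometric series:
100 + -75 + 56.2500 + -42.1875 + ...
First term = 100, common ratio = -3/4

For |r| < 1, S = a / (1 - r)
S = 100 / (1 - (-3/4))
S = 100 / (7/4)
S = 400/7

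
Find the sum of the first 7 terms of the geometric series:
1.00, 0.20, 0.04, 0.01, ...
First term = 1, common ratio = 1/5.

Sₙ = a(1 - rⁿ) / (1 - r)
S_7 = 1(1 - (1/5)^7) / (1 - (1/5))
S_7 = 1(1 - (1/78125)) / (4/5)
S_7 = 19531/15625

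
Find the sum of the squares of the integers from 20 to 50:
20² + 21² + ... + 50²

Use ∑_{k=1}^{n} k² = n(n+1)(2n+1)/6, then subtract the first 19 terms.
∑_{k=1}^{50} k² = 50×51×101/6 = 42925
∑_{k=1}^{19} k² = 19×20×39/6 = 2470
∑_{k=20}^{50} k² = 42925 - 2470 = 40455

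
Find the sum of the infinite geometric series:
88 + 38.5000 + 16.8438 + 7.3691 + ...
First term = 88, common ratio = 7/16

For |r| < 1, S = a / (1 - r)
S = 88 / (1 - (7/16))
S = 88 / (9/16)
S = 1408/9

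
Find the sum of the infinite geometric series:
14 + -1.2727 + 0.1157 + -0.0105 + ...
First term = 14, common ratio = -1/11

For |r| < 1, S = a / (1 - r)
S = 14 / (1 - (-1/11))
S = 14 / (12/11)
S = 77/6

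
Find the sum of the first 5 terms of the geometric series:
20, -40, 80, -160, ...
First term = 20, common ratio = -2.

Sₙ = a(1 - rⁿ) / (1 - r)
S_5 = 20(1 - (-2)^5) / (1 - (-2))
S_5 = 20(1 - (-32)) / (3)
S_5 = 220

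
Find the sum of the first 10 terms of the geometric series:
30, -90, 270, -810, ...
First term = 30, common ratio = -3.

Sₙ = a(1 - rⁿ) / (1 - r)
S_10 = 30(1 - (-3)^10) / (1 - (-3))
S_10 = 30(1 - 59049) / (4)
S_10 = -442860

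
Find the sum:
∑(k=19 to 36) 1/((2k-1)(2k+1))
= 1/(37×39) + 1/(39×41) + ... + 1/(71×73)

Partial fractions: 1/((2k-1)(2k+1)) = (1/2)[1/(2k-1) - 1/(2k+1)]
The series telescopes:
= (1/2)[1/37 - 1/73]
= 18/2701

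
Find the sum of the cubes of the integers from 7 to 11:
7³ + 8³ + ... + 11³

Use ∑_{k=1}^{n} k³ = [n(n+1)/2]², then subtract the first 6 terms.
∑_{k=1}^{11} k³ = [11×12/2]² = 66² = 4356
∑_{k=1}^{6} k³ = [6×7/2]² = 21² = 441
∑_{k=7}^{11} k³ = 4356 - 441 = 3915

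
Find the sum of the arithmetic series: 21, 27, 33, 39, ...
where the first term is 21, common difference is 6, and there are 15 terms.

Sₙ = n/2 × (first + last)
Last term = a + (n-1)d = 21 + (15-1)×6 = 105
S_15 = 15/2 × (21 + 105)
S_15 = 15/2 × 126 = 945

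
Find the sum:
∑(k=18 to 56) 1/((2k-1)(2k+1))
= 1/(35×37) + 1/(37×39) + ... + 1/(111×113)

Partial fractions: 1/((2k-1)(2k+1)) = (1/2)[1/(2k-1) - 1/(2k+1)]
The series telescopes:
= (1/2)[1/35 - 1/113]
= 39/3955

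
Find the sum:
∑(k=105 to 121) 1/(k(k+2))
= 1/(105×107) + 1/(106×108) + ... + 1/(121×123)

Partial fractions: 1/(k(k+2)) = (1/2)[1/k - 1/(k+2)]
Telescoping leaves the first two and last two terms:
= (1/2)[1/105 + 1/106 - 1/122 - 1/123]
= 6103/4639355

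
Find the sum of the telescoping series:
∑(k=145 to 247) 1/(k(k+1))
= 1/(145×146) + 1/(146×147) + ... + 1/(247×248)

Partial fractions: 1/(k(k+1)) = 1/k - 1/(k+1)
The series telescopes:
= (1/145 - 1/146) + (1/146 - 1/147) + ... + (1/247 - 1/248)
= 1/145 - 1/248
= 103/35960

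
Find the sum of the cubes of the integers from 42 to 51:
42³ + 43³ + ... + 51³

Use ∑_{k=1}^{n} k³ = [n(n+1)/2]², then subtract the first 41 terms.
∑_{k=1}^{51} k³ = [51×52/2]² = 1326² = 1758276
∑_{k=1}^{41} k³ = [41×42/2]² = 861² = 741321
∑_{k=42}^{51} k³ = 1758276 - 741321 = 1016955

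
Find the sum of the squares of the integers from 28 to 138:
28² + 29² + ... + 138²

Use ∑_{k=1}^{n} k² = n(n+1)(2n+1)/6, then subtract the first 27 terms.
∑_{k=1}^{138} k² = 138×139×277/6 = 885569
∑_{k=1}^{27} k² = 27×28×55/6 = 6930
∑_{k=28}^{138} k² = 885569 - 6930 = 878639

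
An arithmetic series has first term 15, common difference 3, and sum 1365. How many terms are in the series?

Using S = n/2 × [2a + (n-1)d]
1365 = n/2 × [2(15) + (n-1)(3)]
1365 = n/2 × [30 + 3n - 3]
2730 = n × [27 + 3n]
3n² + (27)n - 2730 = 0
Discriminant: Δ = (27)² - 4(3)(-2730) = 729 + 32760 = 33489
√Δ = 183
n = [-(27) + √Δ] / (2·3) = (-27 + 183) / 6 = 156 / 6 = 26
(The negative root is discarded since n must be a positive integer.)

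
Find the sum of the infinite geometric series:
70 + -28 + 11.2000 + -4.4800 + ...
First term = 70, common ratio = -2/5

For |r| < 1, S = a / (1 - r)
S = 70 / (1 - (-2/5))
S = 70 / (7/5)
S = 50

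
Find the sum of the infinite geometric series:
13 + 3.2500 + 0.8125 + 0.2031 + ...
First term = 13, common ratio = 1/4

For |r| < 1, S = a / (1 - r)
S = 13 / (1 - (1/4))
S = 13 / (3/4)
S = 52/3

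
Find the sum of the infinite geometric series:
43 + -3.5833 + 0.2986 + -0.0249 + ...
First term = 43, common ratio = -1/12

For |r| < 1, S = a / (1 - r)
S = 43 / (1 - (-1/12))
S = 43 / (13/12)
S = 516/13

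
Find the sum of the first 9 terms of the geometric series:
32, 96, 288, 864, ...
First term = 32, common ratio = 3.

Sₙ = a(1 - rⁿ) / (1 - r)
S_9 = 32(1 - 3^9) / (1 - 3)
S_9 = 32(1 - 19683) / (-2)
S_9 = 314912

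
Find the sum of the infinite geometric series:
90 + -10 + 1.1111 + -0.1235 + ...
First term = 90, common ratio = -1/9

For |r| < 1, S = a / (1 - r)
S = 90 / (1 - (-1/9))
S = 90 / (10/9)
S = 81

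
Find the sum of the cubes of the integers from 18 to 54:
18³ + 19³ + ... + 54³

Use ∑_{k=1}^{n} k³ = [n(n+1)/2]², then subtract the first 17 terms.
∑_{k=1}^{54} k³ = [54×55/2]² = 1485² = 2205225
∑_{k=1}^{17} k³ = [17×18/2]² = 153² = 23409
∑_{k=18}^{54} k³ = 2205225 - 23409 = 2181816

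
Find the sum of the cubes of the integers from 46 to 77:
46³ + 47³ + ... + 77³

Use ∑_{k=1}^{n} k³ = [n(n+1)/2]², then subtract the first 45 terms.
∑_{k=1}^{77} k³ = [77×78/2]² = 3003² = 9018009
∑_{k=1}^{45} k³ = [45×46/2]² = 1035² = 1071225
∑_{k=46}^{77} k³ = 9018009 - 1071225 = 7946784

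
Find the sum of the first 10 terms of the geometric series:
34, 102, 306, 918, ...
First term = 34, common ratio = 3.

Sₙ = a(1 - rⁿ) / (1 - r)
S_10 = 34(1 - 3^10) / (1 - 3)
S_10 = 34(1 - 59049) / (-2)
S_10 = 1003816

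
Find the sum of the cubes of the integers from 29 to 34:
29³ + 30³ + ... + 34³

Use ∑_{k=1}^{n} k³ = [n(n+1)/2]², then subtract the first 28 terms.
∑_{k=1}^{34} k³ = [34×35/2]² = 595² = 354025
∑_{k=1}^{28} k³ = [28×29/2]² = 406² = 164836
∑_{k=29}^{34} k³ = 354025 - 164836 = 189189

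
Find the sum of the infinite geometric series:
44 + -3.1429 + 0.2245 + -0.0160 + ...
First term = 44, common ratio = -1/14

For |r| < 1, S = a / (1 - r)
S = 44 / (1 - (-1/14))
S = 44 / (15/14)
S = 616/15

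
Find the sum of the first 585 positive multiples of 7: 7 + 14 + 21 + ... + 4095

Factor out 7: = 7(1 + 2 + ... + 585) = 7 × n(n+1)/2
= 7 × 585×586/2
= 7 × 171405
= 1199835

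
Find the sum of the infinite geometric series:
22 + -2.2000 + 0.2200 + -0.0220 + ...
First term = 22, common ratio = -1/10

For |r| < 1, S = a / (1 - r)
S = 22 / (1 - (-1/10))
S = 22 / (11/10)
S = 20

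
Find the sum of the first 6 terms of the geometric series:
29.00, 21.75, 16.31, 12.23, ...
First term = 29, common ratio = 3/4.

Sₙ = a(1 - rⁿ) / (1 - r)
S_6 = 29(1 - (3/4)^6) / (1 - (3/4))
S_6 = 29(1 - (729/4096)) / (1/4)
S_6 = 97643/1024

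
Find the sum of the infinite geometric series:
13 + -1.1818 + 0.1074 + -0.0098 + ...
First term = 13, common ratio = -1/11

For |r| < 1, S = a / (1 - r)
S = 13 / (1 - (-1/11))
S = 13 / (12/11)
S = 143/12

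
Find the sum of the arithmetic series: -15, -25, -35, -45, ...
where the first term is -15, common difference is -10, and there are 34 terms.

Sₙ = n/2 × (first + last)
Last term = a + (n-1)d = -15 + (34-1)×(-10) = -345
S_34 = 34/2 × (-15 + (-345))
S_34 = 34/2 × (-360) = -6120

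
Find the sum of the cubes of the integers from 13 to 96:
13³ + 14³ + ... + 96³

Use ∑_{k=1}^{n} k³ = [n(n+1)/2]², then subtract the first 12 terms.
∑_{k=1}^{96} k³ = [96×97/2]² = 4656² = 21678336
∑_{k=1}^{12} k³ = [12×13/2]² = 78² = 6084
∑_{k=13}^{96} k³ = 21678336 - 6084 = 21672252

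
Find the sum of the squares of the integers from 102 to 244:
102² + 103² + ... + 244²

Use ∑_{k=1}^{n} k² = n(n+1)(2n+1)/6, then subtract the first 101 terms.
∑_{k=1}^{244} k² = 244×245×489/6 = 4872070
∑_{k=1}^{101} k² = 101×102×203/6 = 348551
∑_{k=102}^{244} k² = 4872070 - 348551 = 4523519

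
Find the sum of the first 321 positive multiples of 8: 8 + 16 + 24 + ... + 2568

Factor out 8: = 8(1 + 2 + ... + 321) = 8 × n(n+1)/2
= 8 × 321×322/2
= 8 × 51681
= 413448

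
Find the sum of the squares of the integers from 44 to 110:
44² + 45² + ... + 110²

Use ∑_{k=1}^{n} k² = n(n+1)(2n+1)/6, then subtract the first 43 terms.
∑_{k=1}^{110} k² = 110×111×221/6 = 449735
∑_{k=1}^{43} k² = 43×44×87/6 = 27434
∑_{k=44}^{110} k² = 449735 - 27434 = 422301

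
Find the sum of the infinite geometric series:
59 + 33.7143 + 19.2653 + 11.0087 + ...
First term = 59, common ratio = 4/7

For |r| < 1, S = a / (1 - r)
S = 59 / (1 - (4/7))
S = 59 / (3/7)
S = 413/3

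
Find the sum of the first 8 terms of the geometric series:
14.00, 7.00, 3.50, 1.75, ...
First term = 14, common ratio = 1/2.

Sₙ = a(1 - rⁿ) / (1 - r)
S_8 = 14(1 - (1/2)^8) / (1 - (1/2))
S_8 = 14(1 - (1/256)) / (1/2)
S_8 = 1785/64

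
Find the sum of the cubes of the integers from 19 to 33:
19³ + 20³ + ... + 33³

Use ∑_{k=1}^{n} k³ = [n(n+1)/2]², then subtract the first 18 terms.
∑_{k=1}^{33} k³ = [33×34/2]² = 561² = 314721
∑_{k=1}^{18} k³ = [18×19/2]² = 171² = 29241
∑_{k=19}^{33} k³ = 314721 - 29241 = 285480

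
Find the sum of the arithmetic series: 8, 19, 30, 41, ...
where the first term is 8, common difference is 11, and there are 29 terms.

Sₙ = n/2 × (first + last)
Last term = a + (n-1)d = 8 + (29-1)×11 = 316
S_29 = 29/2 × (8 + 316)
S_29 = 29/2 × 324 = 4698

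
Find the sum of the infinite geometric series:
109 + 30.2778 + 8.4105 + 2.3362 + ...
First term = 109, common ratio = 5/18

For |r| < 1, S = a / (1 - r)
S = 109 / (1 - (5/18))
S = 109 / (13/18)
S = 1962/13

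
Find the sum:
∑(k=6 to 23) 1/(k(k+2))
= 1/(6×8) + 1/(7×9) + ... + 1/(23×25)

Partial fractions: 1/(k(k+2)) = (1/2)[1/k - 1/(k+2)]
Telescoping leaves the first two and last two terms:
= (1/2)[1/6 + 1/7 - 1/24 - 1/25]
= 319/2800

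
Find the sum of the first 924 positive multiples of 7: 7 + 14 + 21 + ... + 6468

Factor out 7: = 7(1 + 2 + ... + 924) = 7 × n(n+1)/2
= 7 × 924×925/2
= 7 × 427350
= 2991450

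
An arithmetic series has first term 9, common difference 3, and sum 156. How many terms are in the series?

Using S = n/2 × [2a + (n-1)d]
156 = n/2 × [2(9) + (n-1)(3)]
156 = n/2 × [18 + 3n - 3]
312 = n × [15 + 3n]
3n² + (15)n - 312 = 0
Discriminant: Δ = (15)² - 4(3)(-312) = 225 + 3744 = 3969
√Δ = 63
n = [-(15) + √Δ] / (2·3) = (-15 + 63) / 6 = 48 / 6 = 8
(The negative root is discarded since n must be a positive integer.)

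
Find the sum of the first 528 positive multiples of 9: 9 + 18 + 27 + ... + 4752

Factor out 9: = 9(1 + 2 + ... + 528) = 9 × n(n+1)/2
= 9 × 528×529/2
= 9 × 139656
= 1256904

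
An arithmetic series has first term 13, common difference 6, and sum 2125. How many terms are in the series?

Using S = n/2 × [2a + (n-1)d]
2125 = n/2 × [2(13) + (n-1)(6)]
2125 = n/2 × [26 + 6n - 6]
4250 = n × [20 + 6n]
6n² + (20)n - 4250 = 0
Discriminant: Δ = (20)² - 4(6)(-4250) = 400 + 102000 = 102400
√Δ = 320
n = [-(20) + √Δ] / (2·6) = (-20 + 320) / 12 = 300 / 12 = 25
(The negative root is discarded since n must be a positive integer.)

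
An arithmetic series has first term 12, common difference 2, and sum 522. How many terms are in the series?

Using S = n/2 × [2a + (n-1)d]
522 = n/2 × [2(12) + (n-1)(2)]
522 = n/2 × [24 + 2n - 2]
1044 = n × [22 + 2n]
2n² + (22)n - 1044 = 0
Discriminant: Δ = (22)² - 4(2)(-1044) = 484 + 8352 = 8836
√Δ = 94
n = [-(22) + √Δ] / (2·2) = (-22 + 94) / 4 = 72 / 4 = 18
(The negative root is discarded since n must be a positive integer.)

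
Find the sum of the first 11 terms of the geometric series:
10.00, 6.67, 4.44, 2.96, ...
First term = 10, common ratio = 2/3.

Sₙ = a(1 - rⁿ) / (1 - r)
S_11 = 10(1 - (2/3)^11) / (1 - (2/3))
S_11 = 10(1 - (2048/177147)) / (1/3)
S_11 = 1750990/59049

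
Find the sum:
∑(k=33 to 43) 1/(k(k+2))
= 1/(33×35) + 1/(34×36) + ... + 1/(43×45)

Partial fractions: 1/(k(k+2)) = (1/2)[1/k - 1/(k+2)]
Telescoping leaves the first two and last two terms:
= (1/2)[1/33 + 1/34 - 1/44 - 1/45]
= 497/67320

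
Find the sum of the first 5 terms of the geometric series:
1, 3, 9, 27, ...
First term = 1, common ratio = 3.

Sₙ = a(1 - rⁿ) / (1 - r)
S_5 = 1(1 - 3^5) / (1 - 3)
S_5 = 1(1 - 243) / (-2)
S_5 = 121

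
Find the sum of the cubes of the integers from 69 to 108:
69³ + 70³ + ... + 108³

Use ∑_{k=1}^{n} k³ = [n(n+1)/2]², then subtract the first 68 terms.
∑_{k=1}^{108} k³ = [108×109/2]² = 5886² = 34644996
∑_{k=1}^{68} k³ = [68×69/2]² = 2346² = 5503716
∑_{k=69}^{108} k³ = 34644996 - 5503716 = 29141280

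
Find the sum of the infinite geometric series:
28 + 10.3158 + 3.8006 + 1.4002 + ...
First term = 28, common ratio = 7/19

For |r| < 1, S = a / (1 - r)
S = 28 / (1 - (7/19))
S = 28 / (12/19)
S = 133/3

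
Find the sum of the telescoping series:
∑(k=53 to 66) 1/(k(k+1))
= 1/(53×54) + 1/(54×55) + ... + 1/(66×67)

Partial fractions: 1/(k(k+1)) = 1/k - 1/(k+1)
The series telescopes:
= (1/53 - 1/54) + (1/54 - 1/55) + ... + (1/66 - 1/67)
= 1/53 - 1/67
= 14/3551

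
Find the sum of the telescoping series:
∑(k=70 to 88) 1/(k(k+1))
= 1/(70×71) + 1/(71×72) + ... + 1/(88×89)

Partial fractions: 1/(k(k+1)) = 1/k - 1/(k+1)
The series telescopes:
= (1/70 - 1/71) + (1/71 - 1/72) + ... + (1/88 - 1/89)
= 1/70 - 1/89
= 19/6230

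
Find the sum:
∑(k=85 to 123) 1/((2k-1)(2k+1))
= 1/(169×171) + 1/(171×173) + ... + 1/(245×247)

Partial fractions: 1/((2k-1)(2k+1)) = (1/2)[1/(2k-1) - 1/(2k+1)]
The series telescopes:
= (1/2)[1/169 - 1/247]
= 3/3211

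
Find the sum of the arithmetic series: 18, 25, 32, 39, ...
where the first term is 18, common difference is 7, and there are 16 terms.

Sₙ = n/2 × (first + last)
Last term = a + (n-1)d = 18 + (16-1)×7 = 123
S_16 = 16/2 × (18 + 123)
S_16 = 16/2 × 141 = 1128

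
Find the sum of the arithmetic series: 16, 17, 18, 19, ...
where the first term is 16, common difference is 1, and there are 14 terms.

Sₙ = n/2 × (first + last)
Last term = a + (n-1)d = 16 + (14-1)×1 = 29
S_14 = 14/2 × (16 + 29)
S_14 = 14/2 × 45 = 315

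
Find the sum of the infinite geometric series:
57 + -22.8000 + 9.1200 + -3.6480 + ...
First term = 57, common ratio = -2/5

For |r| < 1, S = a / (1 - r)
S = 57 / (1 - (-2/5))
S = 57 / (7/5)
S = 285/7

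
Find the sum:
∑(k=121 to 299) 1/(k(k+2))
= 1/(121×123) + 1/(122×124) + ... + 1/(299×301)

Partial fractions: 1/(k(k+2)) = (1/2)[1/k - 1/(k+2)]
Telescoping leaves the first two and last two terms:
= (1/2)[1/121 + 1/122 - 1/300 - 1/301]
= 6535469/1333008600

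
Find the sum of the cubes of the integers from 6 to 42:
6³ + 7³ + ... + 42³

Use ∑_{k=1}^{n} k³ = [n(n+1)/2]², then subtract the first 5 terms.
∑_{k=1}^{42} k³ = [42×43/2]² = 903² = 815409
∑_{k=1}^{5} k³ = [5×6/2]² = 15² = 225
∑_{k=6}^{42} k³ = 815409 - 225 = 815184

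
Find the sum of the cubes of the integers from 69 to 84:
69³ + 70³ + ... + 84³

Use ∑_{k=1}^{n} k³ = [n(n+1)/2]², then subtract the first 68 terms.
∑_{k=1}^{84} k³ = [84×85/2]² = 3570² = 12744900
∑_{k=1}^{68} k³ = [68×69/2]² = 2346² = 5503716
∑_{k=69}^{84} k³ = 12744900 - 5503716 = 7241184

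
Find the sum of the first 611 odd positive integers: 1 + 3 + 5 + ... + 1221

Sum of first n odd numbers = n²
= 611²
= 373321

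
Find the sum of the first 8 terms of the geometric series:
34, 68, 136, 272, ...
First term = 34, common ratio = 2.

Sₙ = a(1 - rⁿ) / (1 - r)
S_8 = 34(1 - 2^8) / (1 - 2)
S_8 = 34(1 - 256) / (-1)
S_8 = 8670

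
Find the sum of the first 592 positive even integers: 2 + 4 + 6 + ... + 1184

Sum of first n even numbers = n(n+1)
= 592×593
= 351056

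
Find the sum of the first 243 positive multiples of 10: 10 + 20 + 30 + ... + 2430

Factor out 10: = 10(1 + 2 + ... + 243) = 10 × n(n+1)/2
= 10 × 243×244/2
= 10 × 29646
= 296460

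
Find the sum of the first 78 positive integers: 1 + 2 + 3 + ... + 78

Formula: ∑k = n(n+1)/2
= 78×79/2
= 6162/2
= 3081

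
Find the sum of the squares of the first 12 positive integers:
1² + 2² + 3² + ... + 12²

Formula: ∑k² = n(n+1)(2n+1)/6
= 12×13×25/6
= 3900/6
= 650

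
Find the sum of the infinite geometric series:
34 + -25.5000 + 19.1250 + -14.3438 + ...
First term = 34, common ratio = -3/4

For |r| < 1, S = a / (1 - r)
S = 34 / (1 - (-3/4))
S = 34 / (7/4)
S = 136/7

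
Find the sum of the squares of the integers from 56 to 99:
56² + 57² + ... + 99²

Use ∑_{k=1}^{n} k² = n(n+1)(2n+1)/6, then subtract the first 55 terms.
∑_{k=1}^{99} k² = 99×100×199/6 = 328350
∑_{k=1}^{55} k² = 55×56×111/6 = 56980
∑_{k=56}^{99} k² = 328350 - 56980 = 271370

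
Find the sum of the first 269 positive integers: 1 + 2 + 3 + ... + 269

Formula: ∑k = n(n+1)/2
= 269×270/2
= 72630/2
= 36315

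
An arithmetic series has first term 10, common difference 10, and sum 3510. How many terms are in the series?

Using S = n/2 × [2a + (n-1)d]
3510 = n/2 × [2(10) + (n-1)(10)]
3510 = n/2 × [20 + 10n - 10]
7020 = n × [10 + 10n]
10n² + (10)n - 7020 = 0
Discriminant: Δ = (10)² - 4(10)(-7020) = 100 + 280800 = 280900
√Δ = 530
n = [-(10) + √Δ] / (2·10) = (-10 + 530) / 20 = 520 / 20 = 26
(The negative root is discarded since n must be a positive integer.)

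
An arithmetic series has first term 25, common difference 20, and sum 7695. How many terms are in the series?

Using S = n/2 × [2a + (n-1)d]
7695 = n/2 × [2(25) + (n-1)(20)]
7695 = n/2 × [50 + 20n - 20]
15390 = n × [30 + 20n]
20n² + (30)n - 15390 = 0
Discriminant: Δ = (30)² - 4(20)(-15390) = 900 + 1231200 = 1232100
√Δ = 1110
n = [-(30) + √Δ] / (2·20) = (-30 + 1110) / 40 = 1080 / 40 = 27
(The negative root is discarded since n must be a positive integer.)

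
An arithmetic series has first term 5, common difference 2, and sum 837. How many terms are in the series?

Using S = n/2 × [2a + (n-1)d]
837 = n/2 × [2(5) + (n-1)(2)]
837 = n/2 × [10 + 2n - 2]
1674 = n × [8 + 2n]
2n² + (8)n - 1674 = 0
Discriminant: Δ = (8)² - 4(2)(-1674) = 64 + 13392 = 13456
√Δ = 116
n = [-(8) + √Δ] / (2·2) = (-8 + 116) / 4 = 108 / 4 = 27
(The negative root is discarded since n must be a positive integer.)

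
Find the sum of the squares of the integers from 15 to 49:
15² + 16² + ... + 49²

Use ∑_{k=1}^{n} k² = n(n+1)(2n+1)/6, then subtract the first 14 terms.
∑_{k=1}^{49} k² = 49×50×99/6 = 40425
∑_{k=1}^{14} k² = 14×15×29/6 = 1015
∑_{k=15}^{49} k² = 40425 - 1015 = 39410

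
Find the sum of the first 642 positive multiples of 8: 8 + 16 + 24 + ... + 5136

Factor out 8: = 8(1 + 2 + ... + 642) = 8 × n(n+1)/2
= 8 × 642×643/2
= 8 × 206403
= 1651224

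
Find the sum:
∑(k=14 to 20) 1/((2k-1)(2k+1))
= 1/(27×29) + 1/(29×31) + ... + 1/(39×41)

Partial fractions: 1/((2k-1)(2k+1)) = (1/2)[1/(2k-1) - 1/(2k+1)]
The series telescopes:
= (1/2)[1/27 - 1/41]
= 7/1107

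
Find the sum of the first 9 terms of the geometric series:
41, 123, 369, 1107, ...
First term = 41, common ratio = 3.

Sₙ = a(1 - rⁿ) / (1 - r)
S_9 = 41(1 - 3^9) / (1 - 3)
S_9 = 41(1 - 19683) / (-2)
S_9 = 403481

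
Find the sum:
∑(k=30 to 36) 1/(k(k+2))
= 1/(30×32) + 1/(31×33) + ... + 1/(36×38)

Partial fractions: 1/(k(k+2)) = (1/2)[1/k - 1/(k+2)]
Telescoping leaves the first two and last two terms:
= (1/2)[1/30 + 1/31 - 1/37 - 1/38]
= 2002/326895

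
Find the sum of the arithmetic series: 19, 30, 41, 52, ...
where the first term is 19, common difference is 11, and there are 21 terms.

Sₙ = n/2 × (first + last)
Last term = a + (n-1)d = 19 + (21-1)×11 = 239
S_21 = 21/2 × (19 + 239)
S_21 = 21/2 × 258 = 2709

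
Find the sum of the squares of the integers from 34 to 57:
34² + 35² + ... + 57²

Use ∑_{k=1}^{n} k² = n(n+1)(2n+1)/6, then subtract the first 33 terms.
∑_{k=1}^{57} k² = 57×58×115/6 = 63365
∑_{k=1}^{33} k² = 33×34×67/6 = 12529
∑_{k=34}^{57} k² = 63365 - 12529 = 50836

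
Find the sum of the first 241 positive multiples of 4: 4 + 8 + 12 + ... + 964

Factor out 4: = 4(1 + 2 + ... + 241) = 4 × n(n+1)/2
= 4 × 241×242/2
= 4 × 29161
= 116644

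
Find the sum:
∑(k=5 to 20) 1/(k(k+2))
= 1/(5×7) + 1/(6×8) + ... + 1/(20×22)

Partial fractions: 1/(k(k+2)) = (1/2)[1/k - 1/(k+2)]
Telescoping leaves the first two and last two terms:
= (1/2)[1/5 + 1/6 - 1/21 - 1/22]
= 158/1155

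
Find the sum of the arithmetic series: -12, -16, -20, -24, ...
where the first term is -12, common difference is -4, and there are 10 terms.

Sₙ = n/2 × (first + last)
Last term = a + (n-1)d = -12 + (10-1)×(-4) = -48
S_10 = 10/2 × (-12 + (-48))
S_10 = 10/2 × (-60) = -300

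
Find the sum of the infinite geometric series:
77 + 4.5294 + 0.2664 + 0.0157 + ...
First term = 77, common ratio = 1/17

For |r| < 1, S = a / (1 - r)
S = 77 / (1 - (1/17))
S = 77 / (16/17)
S = 1309/16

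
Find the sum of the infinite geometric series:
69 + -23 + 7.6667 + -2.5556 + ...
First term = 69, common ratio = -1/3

For |r| < 1, S = a / (1 - r)
S = 69 / (1 - (-1/3))
S = 69 / (4/3)
S = 207/4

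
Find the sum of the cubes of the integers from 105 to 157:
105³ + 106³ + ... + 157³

Use ∑_{k=1}^{n} k³ = [n(n+1)/2]², then subtract the first 104 terms.
∑_{k=1}^{157} k³ = [157×158/2]² = 12403² = 153834409
∑_{k=1}^{104} k³ = [104×105/2]² = 5460² = 29811600
∑_{k=105}^{157} k³ = 153834409 - 29811600 = 124022809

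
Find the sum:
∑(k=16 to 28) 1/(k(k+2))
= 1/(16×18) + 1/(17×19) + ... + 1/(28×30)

Partial fractions: 1/(k(k+2)) = (1/2)[1/k - 1/(k+2)]
Telescoping leaves the first two and last two terms:
= (1/2)[1/16 + 1/17 - 1/29 - 1/30]
= 6331/236640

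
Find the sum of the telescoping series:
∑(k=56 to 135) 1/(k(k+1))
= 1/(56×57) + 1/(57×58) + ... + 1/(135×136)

Partial fractions: 1/(k(k+1)) = 1/k - 1/(k+1)
The series telescopes:
= (1/56 - 1/57) + (1/57 - 1/58) + ... + (1/135 - 1/136)
= 1/56 - 1/136
= 5/476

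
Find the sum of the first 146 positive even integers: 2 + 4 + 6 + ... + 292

Sum of first n even numbers = n(n+1)
= 146×147
= 21462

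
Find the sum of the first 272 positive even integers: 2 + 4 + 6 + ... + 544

Sum of first n even numbers = n(n+1)
= 272×273
= 74256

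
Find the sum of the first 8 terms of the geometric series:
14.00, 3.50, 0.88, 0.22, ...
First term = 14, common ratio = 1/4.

Sₙ = a(1 - rⁿ) / (1 - r)
S_8 = 14(1 - (1/4)^8) / (1 - (1/4))
S_8 = 14(1 - (1/65536)) / (3/4)
S_8 = 152915/8192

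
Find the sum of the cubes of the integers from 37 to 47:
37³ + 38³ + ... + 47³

Use ∑_{k=1}^{n} k³ = [n(n+1)/2]², then subtract the first 36 terms.
∑_{k=1}^{47} k³ = [47×48/2]² = 1128² = 1272384
∑_{k=1}^{36} k³ = [36×37/2]² = 666² = 443556
∑_{k=37}^{47} k³ = 1272384 - 443556 = 828828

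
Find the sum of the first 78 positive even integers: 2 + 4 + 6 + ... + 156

Sum of first n even numbers = n(n+1)
= 78×79
= 6162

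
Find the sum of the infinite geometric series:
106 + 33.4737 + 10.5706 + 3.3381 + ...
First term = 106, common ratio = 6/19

For |r| < 1, S = a / (1 - r)
S = 106 / (1 - (6/19))
S = 106 / (13/19)
S = 2014/13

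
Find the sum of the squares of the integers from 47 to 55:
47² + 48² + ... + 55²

Use ∑_{k=1}^{n} k² = n(n+1)(2n+1)/6, then subtract the first 46 terms.
∑_{k=1}^{55} k² = 55×56×111/6 = 56980
∑_{k=1}^{46} k² = 46×47×93/6 = 33511
∑_{k=47}^{55} k² = 56980 - 33511 = 23469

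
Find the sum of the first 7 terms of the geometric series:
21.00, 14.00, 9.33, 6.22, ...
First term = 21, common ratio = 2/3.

Sₙ = a(1 - rⁿ) / (1 - r)
S_7 = 21(1 - (2/3)^7) / (1 - (2/3))
S_7 = 21(1 - (128/2187)) / (1/3)
S_7 = 14413/243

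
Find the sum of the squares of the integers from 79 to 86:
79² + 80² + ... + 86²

Use ∑_{k=1}^{n} k² = n(n+1)(2n+1)/6, then subtract the first 78 terms.
∑_{k=1}^{86} k² = 86×87×173/6 = 215731
∑_{k=1}^{78} k² = 78×79×157/6 = 161239
∑_{k=79}^{86} k² = 215731 - 161239 = 54492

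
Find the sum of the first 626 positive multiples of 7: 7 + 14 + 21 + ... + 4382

Factor out 7: = 7(1 + 2 + ... + 626) = 7 × n(n+1)/2
= 7 × 626×627/2
= 7 × 196251
= 1373757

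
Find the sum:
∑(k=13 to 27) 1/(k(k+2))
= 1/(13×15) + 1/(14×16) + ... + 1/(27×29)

Partial fractions: 1/(k(k+2)) = (1/2)[1/k - 1/(k+2)]
Telescoping leaves the first two and last two terms:
= (1/2)[1/13 + 1/14 - 1/28 - 1/29]
= 825/21112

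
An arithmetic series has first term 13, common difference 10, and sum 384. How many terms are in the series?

Using S = n/2 × [2a + (n-1)d]
384 = n/2 × [2(13) + (n-1)(10)]
384 = n/2 × [26 + 10n - 10]
768 = n × [16 + 10n]
10n² + (16)n - 768 = 0
Discriminant: Δ = (16)² - 4(10)(-768) = 256 + 30720 = 30976
√Δ = 176
n = [-(16) + √Δ] / (2·10) = (-16 + 176) / 20 = 160 / 20 = 8
(The negative root is discarded since n must be a positive integer.)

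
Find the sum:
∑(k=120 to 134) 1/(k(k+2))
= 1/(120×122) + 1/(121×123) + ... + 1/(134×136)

Partial fractions: 1/(k(k+2)) = (1/2)[1/k - 1/(k+2)]
Telescoping leaves the first two and last two terms:
= (1/2)[1/120 + 1/121 - 1/135 - 1/136]
= 2041/2221560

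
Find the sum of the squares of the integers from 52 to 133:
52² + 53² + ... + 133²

Use ∑_{k=1}^{n} k² = n(n+1)(2n+1)/6, then subtract the first 51 terms.
∑_{k=1}^{133} k² = 133×134×267/6 = 793079
∑_{k=1}^{51} k² = 51×52×103/6 = 45526
∑_{k=52}^{133} k² = 793079 - 45526 = 747553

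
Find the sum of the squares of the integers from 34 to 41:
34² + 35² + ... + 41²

Use ∑_{k=1}^{n} k² = n(n+1)(2n+1)/6, then subtract the first 33 terms.
∑_{k=1}^{41} k² = 41×42×83/6 = 23821
∑_{k=1}^{33} k² = 33×34×67/6 = 12529
∑_{k=34}^{41} k² = 23821 - 12529 = 11292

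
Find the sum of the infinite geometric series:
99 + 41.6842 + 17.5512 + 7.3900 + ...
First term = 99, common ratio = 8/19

For |r| < 1, S = a / (1 - r)
S = 99 / (1 - (8/19))
S = 99 / (11/19)
S = 171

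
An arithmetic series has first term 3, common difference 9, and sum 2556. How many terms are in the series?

Using S = n/2 × [2a + (n-1)d]
2556 = n/2 × [2(3) + (n-1)(9)]
2556 = n/2 × [6 + 9n - 9]
5112 = n × [-3 + 9n]
9n² + (-3)n - 5112 = 0
Discriminant: Δ = (-3)² - 4(9)(-5112) = 9 + 184032 = 184041
√Δ = 429
n = [-(-3) + √Δ] / (2·9) = (3 + 429) / 18 = 432 / 18 = 24
(The negative root is discarded since n must be a positive integer.)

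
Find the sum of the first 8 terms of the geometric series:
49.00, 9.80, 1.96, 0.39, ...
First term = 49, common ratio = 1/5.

Sₙ = a(1 - rⁿ) / (1 - r)
S_8 = 49(1 - (1/5)^8) / (1 - (1/5))
S_8 = 49(1 - (1/390625)) / (4/5)
S_8 = 4785144/78125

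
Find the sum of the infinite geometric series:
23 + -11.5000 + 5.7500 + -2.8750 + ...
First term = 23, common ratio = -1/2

For |r| < 1, S = a / (1 - r)
S = 23 / (1 - (-1/2))
S = 23 / (3/2)
S = 46/3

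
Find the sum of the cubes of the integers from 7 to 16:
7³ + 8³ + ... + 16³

Use ∑_{k=1}^{n} k³ = [n(n+1)/2]², then subtract the first 6 terms.
∑_{k=1}^{16} k³ = [16×17/2]² = 136² = 18496
∑_{k=1}^{6} k³ = [6×7/2]² = 21² = 441
∑_{k=7}^{16} k³ = 18496 - 441 = 18055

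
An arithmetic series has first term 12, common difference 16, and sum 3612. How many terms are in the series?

Using S = n/2 × [2a + (n-1)d]
3612 = n/2 × [2(12) + (n-1)(16)]
3612 = n/2 × [24 + 16n - 16]
7224 = n × [8 + 16n]
16n² + (8)n - 7224 = 0
Discriminant: Δ = (8)² - 4(16)(-7224) = 64 + 462336 = 462400
√Δ = 680
n = [-(8) + √Δ] / (2·16) = (-8 + 680) / 32 = 672 / 32 = 21
(The negative root is discarded since n must be a positive integer.)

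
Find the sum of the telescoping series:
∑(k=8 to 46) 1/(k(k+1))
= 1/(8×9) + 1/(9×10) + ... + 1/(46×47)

Partial fractions: 1/(k(k+1)) = 1/k - 1/(k+1)
The series telescopes:
= (1/8 - 1/9) + (1/9 - 1/10) + ... + (1/46 - 1/47)
= 1/8 - 1/47
= 39/376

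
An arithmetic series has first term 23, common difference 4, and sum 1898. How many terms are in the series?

Using S = n/2 × [2a + (n-1)d]
1898 = n/2 × [2(23) + (n-1)(4)]
1898 = n/2 × [46 + 4n - 4]
3796 = n × [42 + 4n]
4n² + (42)n - 3796 = 0
Discriminant: Δ = (42)² - 4(4)(-3796) = 1764 + 60736 = 62500
√Δ = 250
n = [-(42) + √Δ] / (2·4) = (-42 + 250) / 8 = 208 / 8 = 26
(The negative root is discarded since n must be a positive integer.)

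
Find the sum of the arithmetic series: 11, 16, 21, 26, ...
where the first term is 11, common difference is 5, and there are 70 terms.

Sₙ = n/2 × (first + last)
Last term = a + (n-1)d = 11 + (70-1)×5 = 356
S_70 = 70/2 × (11 + 356)
S_70 = 70/2 × 367 = 12845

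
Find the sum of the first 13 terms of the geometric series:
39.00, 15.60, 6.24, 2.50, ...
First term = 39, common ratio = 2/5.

Sₙ = a(1 - rⁿ) / (1 - r)
S_13 = 39(1 - (2/5)^13) / (1 - (2/5))
S_13 = 39(1 - (8192/1220703125)) / (3/5)
S_13 = 15869034129/244140625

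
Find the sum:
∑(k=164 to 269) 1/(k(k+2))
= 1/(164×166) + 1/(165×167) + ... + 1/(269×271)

Partial fractions: 1/(k(k+2)) = (1/2)[1/k - 1/(k+2)]
Telescoping leaves the first two and last two terms:
= (1/2)[1/164 + 1/165 - 1/270 - 1/271]
= 314449/131998680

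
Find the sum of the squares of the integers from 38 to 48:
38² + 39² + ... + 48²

Use ∑_{k=1}^{n} k² = n(n+1)(2n+1)/6, then subtract the first 37 terms.
∑_{k=1}^{48} k² = 48×49×97/6 = 38024
∑_{k=1}^{37} k² = 37×38×75/6 = 17575
∑_{k=38}^{48} k² = 38024 - 17575 = 20449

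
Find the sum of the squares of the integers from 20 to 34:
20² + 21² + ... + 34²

Use ∑_{k=1}^{n} k² = n(n+1)(2n+1)/6, then subtract the first 19 terms.
∑_{k=1}^{34} k² = 34×35×69/6 = 13685
∑_{k=1}^{19} k² = 19×20×39/6 = 2470
∑_{k=20}^{34} k² = 13685 - 2470 = 11215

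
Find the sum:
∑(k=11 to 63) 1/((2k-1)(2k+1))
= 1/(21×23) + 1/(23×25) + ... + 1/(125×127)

Partial fractions: 1/((2k-1)(2k+1)) = (1/2)[1/(2k-1) - 1/(2k+1)]
The series telescopes:
= (1/2)[1/21 - 1/127]
= 53/2667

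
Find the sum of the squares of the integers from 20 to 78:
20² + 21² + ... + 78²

Use ∑_{k=1}^{n} k² = n(n+1)(2n+1)/6, then subtract the first 19 terms.
∑_{k=1}^{78} k² = 78×79×157/6 = 161239
∑_{k=1}^{19} k² = 19×20×39/6 = 2470
∑_{k=20}^{78} k² = 161239 - 2470 = 158769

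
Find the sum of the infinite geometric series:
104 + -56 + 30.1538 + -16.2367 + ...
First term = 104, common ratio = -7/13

For |r| < 1, S = a / (1 - r)
S = 104 / (1 - (-7/13))
S = 104 / (20/13)
S = 338/5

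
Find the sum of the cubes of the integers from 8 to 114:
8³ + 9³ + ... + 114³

Use ∑_{k=1}^{n} k³ = [n(n+1)/2]², then subtract the first 7 terms.
∑_{k=1}^{114} k³ = [114×115/2]² = 6555² = 42968025
∑_{k=1}^{7} k³ = [7×8/2]² = 28² = 784
∑_{k=8}^{114} k³ = 42968025 - 784 = 42967241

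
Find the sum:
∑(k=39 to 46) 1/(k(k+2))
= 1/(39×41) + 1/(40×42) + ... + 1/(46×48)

Partial fractions: 1/(k(k+2)) = (1/2)[1/k - 1/(k+2)]
Telescoping leaves the first two and last two terms:
= (1/2)[1/39 + 1/40 - 1/47 - 1/48]
= 417/97760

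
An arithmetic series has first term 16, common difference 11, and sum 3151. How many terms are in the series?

Using S = n/2 × [2a + (n-1)d]
3151 = n/2 × [2(16) + (n-1)(11)]
3151 = n/2 × [32 + 11n - 11]
6302 = n × [21 + 11n]
11n² + (21)n - 6302 = 0
Discriminant: Δ = (21)² - 4(11)(-6302) = 441 + 277288 = 277729
√Δ = 527
n = [-(21) + √Δ] / (2·11) = (-21 + 527) / 22 = 506 / 22 = 23
(The negative root is discarded since n must be a positive integer.)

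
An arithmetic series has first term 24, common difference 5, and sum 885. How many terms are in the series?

Using S = n/2 × [2a + (n-1)d]
885 = n/2 × [2(24) + (n-1)(5)]
885 = n/2 × [48 + 5n - 5]
1770 = n × [43 + 5n]
5n² + (43)n - 1770 = 0
Discriminant: Δ = (43)² - 4(5)(-1770) = 1849 + 35400 = 37249
√Δ = 193
n = [-(43) + √Δ] / (2·5) = (-43 + 193) / 10 = 150 / 10 = 15
(The negative root is discarded since n must be a positive integer.)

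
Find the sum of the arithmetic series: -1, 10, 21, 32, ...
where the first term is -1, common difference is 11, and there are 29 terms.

Sₙ = n/2 × (first + last)
Last term = a + (n-1)d = -1 + (29-1)×11 = 307
S_29 = 29/2 × (-1 + 307)
S_29 = 29/2 × 306 = 4437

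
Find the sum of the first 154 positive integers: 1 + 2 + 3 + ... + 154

Formula: ∑k = n(n+1)/2
= 154×155/2
= 23870/2
= 11935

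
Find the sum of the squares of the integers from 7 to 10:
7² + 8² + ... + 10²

Use ∑_{k=1}^{n} k² = n(n+1)(2n+1)/6, then subtract the first 6 terms.
∑_{k=1}^{10} k² = 10×11×21/6 = 385
∑_{k=1}^{6} k² = 6×7×13/6 = 91
∑_{k=7}^{10} k² = 385 - 91 = 294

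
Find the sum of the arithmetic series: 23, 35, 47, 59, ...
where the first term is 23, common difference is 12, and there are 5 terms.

Sₙ = n/2 × (first + last)
Last term = a + (n-1)d = 23 + (5-1)×12 = 71
S_5 = 5/2 × (23 + 71)
S_5 = 5/2 × 94 = 235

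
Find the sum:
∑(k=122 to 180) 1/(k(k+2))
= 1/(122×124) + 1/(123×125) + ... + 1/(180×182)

Partial fractions: 1/(k(k+2)) = (1/2)[1/k - 1/(k+2)]
Telescoping leaves the first two and last two terms:
= (1/2)[1/122 + 1/123 - 1/181 - 1/182]
= 655903/247163826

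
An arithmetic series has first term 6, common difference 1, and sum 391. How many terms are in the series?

Using S = n/2 × [2a + (n-1)d]
391 = n/2 × [2(6) + (n-1)(1)]
391 = n/2 × [12 + 1n - 1]
782 = n × [11 + 1n]
1n² + (11)n - 782 = 0
Discriminant: Δ = (11)² - 4(1)(-782) = 121 + 3128 = 3249
√Δ = 57
n = [-(11) + √Δ] / (2·1) = (-11 + 57) / 2 = 46 / 2 = 23
(The negative root is discarded since n must be a positive integer.)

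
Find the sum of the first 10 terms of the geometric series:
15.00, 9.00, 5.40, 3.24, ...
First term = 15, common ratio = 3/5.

Sₙ = a(1 - rⁿ) / (1 - r)
S_10 = 15(1 - (3/5)^10) / (1 - (3/5))
S_10 = 15(1 - (59049/9765625)) / (2/5)
S_10 = 14559864/390625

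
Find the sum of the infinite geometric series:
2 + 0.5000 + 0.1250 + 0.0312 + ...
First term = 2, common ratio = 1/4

For |r| < 1, S = a / (1 - r)
S = 2 / (1 - (1/4))
S = 2 / (3/4)
S = 8/3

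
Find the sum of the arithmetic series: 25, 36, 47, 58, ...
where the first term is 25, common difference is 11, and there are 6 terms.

Sₙ = n/2 × (first + last)
Last term = a + (n-1)d = 25 + (6-1)×11 = 80
S_6 = 6/2 × (25 + 80)
S_6 = 6/2 × 105 = 315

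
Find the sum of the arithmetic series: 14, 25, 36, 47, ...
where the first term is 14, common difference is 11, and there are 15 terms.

Sₙ = n/2 × (first + last)
Last term = a + (n-1)d = 14 + (15-1)×11 = 168
S_15 = 15/2 × (14 + 168)
S_15 = 15/2 × 182 = 1365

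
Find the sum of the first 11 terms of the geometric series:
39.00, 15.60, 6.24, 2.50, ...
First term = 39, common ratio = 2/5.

Sₙ = a(1 - rⁿ) / (1 - r)
S_11 = 39(1 - (2/5)^11) / (1 - (2/5))
S_11 = 39(1 - (2048/48828125)) / (3/5)
S_11 = 634739001/9765625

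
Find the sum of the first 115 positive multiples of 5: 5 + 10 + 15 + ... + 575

Factor out 5: = 5(1 + 2 + ... + 115) = 5 × n(n+1)/2
= 5 × 115×116/2
= 5 × 6670
= 33350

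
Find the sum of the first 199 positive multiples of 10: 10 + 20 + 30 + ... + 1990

Factor out 10: = 10(1 + 2 + ... + 199) = 10 × n(n+1)/2
= 10 × 199×200/2
= 10 × 19900
= 199000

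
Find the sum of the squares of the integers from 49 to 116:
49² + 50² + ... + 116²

Use ∑_{k=1}^{n} k² = n(n+1)(2n+1)/6, then subtract the first 48 terms.
∑_{k=1}^{116} k² = 116×117×233/6 = 527046
∑_{k=1}^{48} k² = 48×49×97/6 = 38024
∑_{k=49}^{116} k² = 527046 - 38024 = 489022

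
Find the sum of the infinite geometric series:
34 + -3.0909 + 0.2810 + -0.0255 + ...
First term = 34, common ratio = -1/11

For |r| < 1, S = a / (1 - r)
S = 34 / (1 - (-1/11))
S = 34 / (12/11)
S = 187/6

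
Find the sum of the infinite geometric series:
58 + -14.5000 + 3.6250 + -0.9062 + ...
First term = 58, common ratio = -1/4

For |r| < 1, S = a / (1 - r)
S = 58 / (1 - (-1/4))
S = 58 / (5/4)
S = 232/5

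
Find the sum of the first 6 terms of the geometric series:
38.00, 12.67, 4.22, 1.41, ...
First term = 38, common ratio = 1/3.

Sₙ = a(1 - rⁿ) / (1 - r)
S_6 = 38(1 - (1/3)^6) / (1 - (1/3))
S_6 = 38(1 - (1/729)) / (2/3)
S_6 = 13832/243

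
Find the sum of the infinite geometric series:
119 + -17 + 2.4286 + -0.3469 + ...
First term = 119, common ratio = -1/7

For |r| < 1, S = a / (1 - r)
S = 119 / (1 - (-1/7))
S = 119 / (8/7)
S = 833/8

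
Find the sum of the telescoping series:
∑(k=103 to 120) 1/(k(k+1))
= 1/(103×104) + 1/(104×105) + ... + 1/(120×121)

Partial fractions: 1/(k(k+1)) = 1/k - 1/(k+1)
The series telescopes:
= (1/103 - 1/104) + (1/104 - 1/105) + ... + (1/120 - 1/121)
= 1/103 - 1/121
= 18/12463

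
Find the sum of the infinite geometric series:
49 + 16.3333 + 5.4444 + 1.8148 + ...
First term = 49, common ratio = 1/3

For |r| < 1, S = a / (1 - r)
S = 49 / (1 - (1/3))
S = 49 / (2/3)
S = 147/2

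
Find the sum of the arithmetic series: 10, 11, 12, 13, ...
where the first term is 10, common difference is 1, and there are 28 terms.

Sₙ = n/2 × (first + last)
Last term = a + (n-1)d = 10 + (28-1)×1 = 37
S_28 = 28/2 × (10 + 37)
S_28 = 28/2 × 47 = 658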